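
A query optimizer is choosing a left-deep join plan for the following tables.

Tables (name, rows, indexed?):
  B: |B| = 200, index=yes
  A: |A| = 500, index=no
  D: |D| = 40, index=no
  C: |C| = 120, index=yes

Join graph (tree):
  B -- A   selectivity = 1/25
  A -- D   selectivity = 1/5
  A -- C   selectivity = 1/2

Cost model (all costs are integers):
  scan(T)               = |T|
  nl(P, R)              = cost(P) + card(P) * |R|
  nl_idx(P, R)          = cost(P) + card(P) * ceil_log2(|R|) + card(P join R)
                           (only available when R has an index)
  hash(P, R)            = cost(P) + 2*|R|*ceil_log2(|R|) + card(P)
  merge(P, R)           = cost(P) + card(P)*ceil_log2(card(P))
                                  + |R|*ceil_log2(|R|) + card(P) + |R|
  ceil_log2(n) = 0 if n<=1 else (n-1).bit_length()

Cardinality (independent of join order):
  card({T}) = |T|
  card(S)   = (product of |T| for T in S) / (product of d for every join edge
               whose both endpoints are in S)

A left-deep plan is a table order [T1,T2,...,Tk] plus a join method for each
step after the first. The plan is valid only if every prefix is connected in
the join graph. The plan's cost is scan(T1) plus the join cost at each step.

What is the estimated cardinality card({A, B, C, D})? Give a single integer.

Tables in S: A(500), B(200), C(120), D(40)
Edges inside S: B-A(d=25), A-D(d=5), A-C(d=2)
numerator = 500 * 200 * 120 * 40 = 480000000
denominator = 25 * 5 * 2 = 250
card(S) = 480000000 / 250 = 1920000

1920000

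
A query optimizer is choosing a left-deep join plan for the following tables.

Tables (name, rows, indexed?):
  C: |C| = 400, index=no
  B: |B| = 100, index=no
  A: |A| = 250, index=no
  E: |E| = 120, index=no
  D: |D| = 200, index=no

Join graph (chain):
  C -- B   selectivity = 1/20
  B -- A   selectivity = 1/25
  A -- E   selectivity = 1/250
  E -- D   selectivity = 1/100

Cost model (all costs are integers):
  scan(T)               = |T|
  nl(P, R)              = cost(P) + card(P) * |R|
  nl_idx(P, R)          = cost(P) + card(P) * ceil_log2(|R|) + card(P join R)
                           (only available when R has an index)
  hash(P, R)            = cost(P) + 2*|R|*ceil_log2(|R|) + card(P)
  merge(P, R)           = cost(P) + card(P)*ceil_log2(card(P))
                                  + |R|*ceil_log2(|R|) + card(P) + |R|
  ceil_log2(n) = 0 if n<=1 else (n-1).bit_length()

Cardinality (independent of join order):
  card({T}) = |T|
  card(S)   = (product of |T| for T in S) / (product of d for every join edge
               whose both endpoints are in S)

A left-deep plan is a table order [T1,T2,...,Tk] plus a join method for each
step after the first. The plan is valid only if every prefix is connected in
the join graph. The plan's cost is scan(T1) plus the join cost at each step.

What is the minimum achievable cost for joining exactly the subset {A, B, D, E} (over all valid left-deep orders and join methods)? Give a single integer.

Selinger DP over subsets of {A,B,D,E}:
  {B}: scan cost=100, card=100
  {A}: scan cost=250, card=250
  {E}: scan cost=120, card=120
  {D}: scan cost=200, card=200
  {AB}: card=1000; try (B,hash)→1900, (A,merge)→3150, (B,merge)→3300, (A,hash)→4200, (A,nl)→25100, (B,nl)→25250; best=1900 via (B,hash)
  {AE}: card=120; try (E,hash)→2180, (A,merge)→3330, (E,merge)→3460, (A,hash)→4240, (A,nl)→30120, (E,nl)→30250; best=2180 via (E,hash)
  {DE}: card=240; try (E,hash)→2080, (D,merge)→2880, (E,merge)→2960, (D,hash)→3440, (D,nl)→24120, (E,nl)→24200; best=2080 via (E,hash)
  {ABE}: card=480; try (B,hash)→3700, (B,merge)→3940, (E,hash)→4580, (E,merge)→13860, (B,nl)→14180, (E,nl)→121900; best=3700 via (B,hash)
  {ADE}: card=240; try (D,merge)→4940, (D,hash)→5500, (A,hash)→6320, (A,merge)→6490, (D,nl)→26180, (A,nl)→62080; best=4940 via (D,merge)
  {ABDE}: card=960; try (B,hash)→6580, (D,hash)→7380, (B,merge)→7900, (D,merge)→10300, (B,nl)→28940, (D,nl)→99700; best=6580 via (B,hash)

6580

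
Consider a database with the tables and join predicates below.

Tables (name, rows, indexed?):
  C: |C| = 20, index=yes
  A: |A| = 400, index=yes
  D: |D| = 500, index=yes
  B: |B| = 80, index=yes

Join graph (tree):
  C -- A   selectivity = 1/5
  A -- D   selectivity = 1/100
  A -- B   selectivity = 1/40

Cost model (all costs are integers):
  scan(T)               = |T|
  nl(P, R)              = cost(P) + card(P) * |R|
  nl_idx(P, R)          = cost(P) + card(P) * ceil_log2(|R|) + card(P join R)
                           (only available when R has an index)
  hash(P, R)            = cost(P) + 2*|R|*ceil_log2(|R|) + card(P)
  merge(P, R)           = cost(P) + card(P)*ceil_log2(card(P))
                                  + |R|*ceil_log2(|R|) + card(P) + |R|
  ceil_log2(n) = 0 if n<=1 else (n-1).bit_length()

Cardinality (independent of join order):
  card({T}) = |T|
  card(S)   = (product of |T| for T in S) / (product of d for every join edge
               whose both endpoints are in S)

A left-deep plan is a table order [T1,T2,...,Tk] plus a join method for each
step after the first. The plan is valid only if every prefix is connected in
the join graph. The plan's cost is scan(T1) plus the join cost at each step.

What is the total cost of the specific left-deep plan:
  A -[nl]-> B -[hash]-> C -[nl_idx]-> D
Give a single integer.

step 1: scan A: cost=400, card=400
step 2: join B via nl
    card(P join B) = 400*80/(40) = 800
    cost = 400 + 400*80 = 32400
step 3: join C via hash
    card(P join C) = 800*20/(5) = 3200
    cost = 32400 + 2*20*5 + 800 = 33400
step 4: join D via nl_idx
    card(P join D) = 3200*500/(100) = 16000
    cost = 33400 + 3200*9 + 16000 = 78200

78200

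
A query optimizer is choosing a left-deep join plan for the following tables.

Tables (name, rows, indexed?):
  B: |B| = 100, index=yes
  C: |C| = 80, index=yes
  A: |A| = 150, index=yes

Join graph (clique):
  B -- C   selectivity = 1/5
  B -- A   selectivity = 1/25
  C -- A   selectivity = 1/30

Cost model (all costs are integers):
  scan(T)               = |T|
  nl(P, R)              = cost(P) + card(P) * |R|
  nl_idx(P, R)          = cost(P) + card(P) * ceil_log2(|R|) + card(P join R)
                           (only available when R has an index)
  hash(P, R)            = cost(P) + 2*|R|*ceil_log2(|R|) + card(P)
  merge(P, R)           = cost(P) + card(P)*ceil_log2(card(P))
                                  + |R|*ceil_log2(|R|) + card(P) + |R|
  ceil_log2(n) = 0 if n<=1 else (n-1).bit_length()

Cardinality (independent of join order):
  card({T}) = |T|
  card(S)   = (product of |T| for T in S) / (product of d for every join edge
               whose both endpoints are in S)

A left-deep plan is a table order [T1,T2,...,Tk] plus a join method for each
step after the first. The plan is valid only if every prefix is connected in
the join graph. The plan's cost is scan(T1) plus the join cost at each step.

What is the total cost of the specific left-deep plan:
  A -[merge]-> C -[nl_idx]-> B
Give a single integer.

5260

step 1: scan A: cost=150, card=150
step 2: join C via merge
    card(P join C) = 150*80/(30) = 400
    cost = 150 + 150*8 + 80*7 + 150 + 80 = 2140
step 3: join B via nl_idx
    card(P join B) = 400*100/(5*25) = 320
    cost = 2140 + 400*7 + 320 = 5260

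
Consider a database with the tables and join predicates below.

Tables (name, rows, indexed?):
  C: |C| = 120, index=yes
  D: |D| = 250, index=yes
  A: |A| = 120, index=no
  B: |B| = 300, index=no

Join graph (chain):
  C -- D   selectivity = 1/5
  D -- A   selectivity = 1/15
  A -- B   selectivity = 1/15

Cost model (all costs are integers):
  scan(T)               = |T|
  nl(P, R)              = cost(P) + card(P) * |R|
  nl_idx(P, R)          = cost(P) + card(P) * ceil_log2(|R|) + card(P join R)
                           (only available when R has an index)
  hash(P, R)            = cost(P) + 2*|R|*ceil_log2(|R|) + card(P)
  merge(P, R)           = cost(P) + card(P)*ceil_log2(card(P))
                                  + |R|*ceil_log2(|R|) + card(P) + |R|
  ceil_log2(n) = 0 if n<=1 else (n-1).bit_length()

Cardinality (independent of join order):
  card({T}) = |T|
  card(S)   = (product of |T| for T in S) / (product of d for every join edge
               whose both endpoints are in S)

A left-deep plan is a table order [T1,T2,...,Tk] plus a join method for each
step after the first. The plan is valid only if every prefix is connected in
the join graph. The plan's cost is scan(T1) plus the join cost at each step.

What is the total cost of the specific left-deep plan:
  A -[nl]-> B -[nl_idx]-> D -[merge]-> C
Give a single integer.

776280

step 1: scan A: cost=120, card=120
step 2: join B via nl
    card(P join B) = 120*300/(15) = 2400
    cost = 120 + 120*300 = 36120
step 3: join D via nl_idx
    card(P join D) = 2400*250/(15) = 40000
    cost = 36120 + 2400*8 + 40000 = 95320
step 4: join C via merge
    card(P join C) = 40000*120/(5) = 960000
    cost = 95320 + 40000*16 + 120*7 + 40000 + 120 = 776280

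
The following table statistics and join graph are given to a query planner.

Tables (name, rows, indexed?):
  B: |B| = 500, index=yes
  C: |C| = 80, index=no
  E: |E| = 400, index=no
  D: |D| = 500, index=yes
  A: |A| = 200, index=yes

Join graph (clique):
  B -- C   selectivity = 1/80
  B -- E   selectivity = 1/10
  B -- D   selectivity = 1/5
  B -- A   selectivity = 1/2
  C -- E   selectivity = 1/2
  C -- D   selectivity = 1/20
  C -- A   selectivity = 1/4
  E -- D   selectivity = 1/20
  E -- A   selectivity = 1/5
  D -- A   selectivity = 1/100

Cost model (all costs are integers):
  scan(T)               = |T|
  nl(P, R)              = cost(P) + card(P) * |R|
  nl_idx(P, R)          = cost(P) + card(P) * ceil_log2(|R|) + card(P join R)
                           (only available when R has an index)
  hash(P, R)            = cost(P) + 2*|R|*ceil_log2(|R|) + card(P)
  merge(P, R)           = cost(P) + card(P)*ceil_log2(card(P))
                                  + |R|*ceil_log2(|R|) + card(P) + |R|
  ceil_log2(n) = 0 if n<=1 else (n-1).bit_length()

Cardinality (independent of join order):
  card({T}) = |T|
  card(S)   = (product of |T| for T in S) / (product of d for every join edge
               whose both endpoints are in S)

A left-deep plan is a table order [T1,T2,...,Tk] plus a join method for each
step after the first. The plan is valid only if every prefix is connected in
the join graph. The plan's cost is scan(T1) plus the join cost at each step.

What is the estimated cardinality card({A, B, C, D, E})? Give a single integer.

Tables in S: A(200), B(500), C(80), D(500), E(400)
Edges inside S: B-C(d=80), B-E(d=10), B-D(d=5), B-A(d=2), C-E(d=2), C-D(d=20), C-A(d=4), E-D(d=20), E-A(d=5), D-A(d=100)
numerator = 200 * 500 * 80 * 500 * 400 = 1600000000000
denominator = 80 * 10 * 5 * 2 * 2 * 20 * 4 * 20 * 5 * 100 = 12800000000
card(S) = 1600000000000 / 12800000000 = 125

125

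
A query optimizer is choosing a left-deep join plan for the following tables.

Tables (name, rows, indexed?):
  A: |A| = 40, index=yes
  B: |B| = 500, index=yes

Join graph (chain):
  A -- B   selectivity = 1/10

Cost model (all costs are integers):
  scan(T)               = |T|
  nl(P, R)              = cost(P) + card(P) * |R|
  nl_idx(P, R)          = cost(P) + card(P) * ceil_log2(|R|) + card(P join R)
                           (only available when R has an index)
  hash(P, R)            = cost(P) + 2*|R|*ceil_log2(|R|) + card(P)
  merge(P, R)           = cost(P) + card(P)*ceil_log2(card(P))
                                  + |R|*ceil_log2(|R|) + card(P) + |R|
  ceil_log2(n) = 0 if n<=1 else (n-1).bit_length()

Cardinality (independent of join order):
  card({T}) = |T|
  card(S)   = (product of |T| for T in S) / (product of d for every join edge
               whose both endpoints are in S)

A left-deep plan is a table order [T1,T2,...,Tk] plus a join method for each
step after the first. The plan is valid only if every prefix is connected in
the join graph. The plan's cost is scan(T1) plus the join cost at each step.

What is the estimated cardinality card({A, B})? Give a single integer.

Tables in S: A(40), B(500)
Edges inside S: A-B(d=10)
numerator = 40 * 500 = 20000
denominator = 10 = 10
card(S) = 20000 / 10 = 2000

2000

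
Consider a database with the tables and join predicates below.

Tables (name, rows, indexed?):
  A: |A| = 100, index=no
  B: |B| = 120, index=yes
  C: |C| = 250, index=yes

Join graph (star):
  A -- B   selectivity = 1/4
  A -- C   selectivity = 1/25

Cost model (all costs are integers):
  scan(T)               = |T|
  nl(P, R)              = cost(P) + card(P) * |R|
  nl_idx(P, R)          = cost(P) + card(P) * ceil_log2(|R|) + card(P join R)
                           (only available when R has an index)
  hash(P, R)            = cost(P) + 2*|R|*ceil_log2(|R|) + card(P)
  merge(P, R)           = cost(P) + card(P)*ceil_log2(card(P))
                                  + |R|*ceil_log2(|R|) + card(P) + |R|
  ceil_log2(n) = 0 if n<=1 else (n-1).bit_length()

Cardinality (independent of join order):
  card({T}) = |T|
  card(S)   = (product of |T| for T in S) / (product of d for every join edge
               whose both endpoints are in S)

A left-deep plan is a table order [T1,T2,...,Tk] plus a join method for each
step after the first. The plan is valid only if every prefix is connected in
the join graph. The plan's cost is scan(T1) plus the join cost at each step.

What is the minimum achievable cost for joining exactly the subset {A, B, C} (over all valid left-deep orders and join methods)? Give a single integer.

4580

Selinger DP over subsets of {A,B,C}:
  {A}: scan cost=100, card=100
  {B}: scan cost=120, card=120
  {C}: scan cost=250, card=250
  {AB}: card=3000; try (A,hash)→1640, (B,merge)→1860, (B,hash)→1880, (A,merge)→1880, (B,nl_idx)→3800, (B,nl)→12100 …(+1); best=1640 via (A,hash)
  {AC}: card=1000; try (C,nl_idx)→1900, (A,hash)→1900, (C,merge)→3150, (A,merge)→3300, (C,hash)→4200, (C,nl)→25100 …(+1); best=1900 via (C,nl_idx)
  {ABC}: card=30000; try (B,hash)→4580, (C,hash)→8640, (B,merge)→13860, (B,nl_idx)→38900, (C,merge)→42890, (C,nl_idx)→55640 …(+2); best=4580 via (B,hash)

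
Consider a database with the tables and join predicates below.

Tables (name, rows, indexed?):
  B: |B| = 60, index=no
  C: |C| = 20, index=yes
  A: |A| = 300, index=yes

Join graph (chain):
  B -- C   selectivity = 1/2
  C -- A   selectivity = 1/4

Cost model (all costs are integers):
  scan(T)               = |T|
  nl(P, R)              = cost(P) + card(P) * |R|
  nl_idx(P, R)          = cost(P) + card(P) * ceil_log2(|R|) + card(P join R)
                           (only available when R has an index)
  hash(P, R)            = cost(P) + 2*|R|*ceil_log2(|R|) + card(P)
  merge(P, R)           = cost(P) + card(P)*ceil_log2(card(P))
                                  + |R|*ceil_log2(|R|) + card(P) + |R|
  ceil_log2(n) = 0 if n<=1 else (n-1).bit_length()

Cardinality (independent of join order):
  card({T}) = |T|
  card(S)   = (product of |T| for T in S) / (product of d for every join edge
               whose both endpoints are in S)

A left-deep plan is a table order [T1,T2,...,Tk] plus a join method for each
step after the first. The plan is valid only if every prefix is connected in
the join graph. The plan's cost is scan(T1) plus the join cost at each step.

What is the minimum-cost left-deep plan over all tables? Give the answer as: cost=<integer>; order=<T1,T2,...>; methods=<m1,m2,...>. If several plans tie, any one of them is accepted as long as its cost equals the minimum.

Selinger DP (subsets sized 1..n):
  {B}: scan cost=60, card=60
  {C}: scan cost=20, card=20
  {A}: scan cost=300, card=300
  {BC}: card=600; try (C,hash)→320, (B,merge)→560, (C,merge)→600, (B,hash)→760, (C,nl_idx)→960, (B,nl)→1220 …(+1); best=320 via (C,hash)
  {AC}: card=1500; try (C,hash)→800, (A,nl_idx)→1700, (A,merge)→3140, (C,nl_idx)→3300, (C,merge)→3420, (A,hash)→5440 …(+2); best=800 via (C,hash)
  {ABC}: card=45000; try (B,hash)→3020, (A,hash)→6320, (A,merge)→9920, (B,merge)→19220, (A,nl_idx)→50720, (B,nl)→90800 …(+1); best=3020 via (B,hash)

cost=3020; order=A,C,B; methods=hash,hash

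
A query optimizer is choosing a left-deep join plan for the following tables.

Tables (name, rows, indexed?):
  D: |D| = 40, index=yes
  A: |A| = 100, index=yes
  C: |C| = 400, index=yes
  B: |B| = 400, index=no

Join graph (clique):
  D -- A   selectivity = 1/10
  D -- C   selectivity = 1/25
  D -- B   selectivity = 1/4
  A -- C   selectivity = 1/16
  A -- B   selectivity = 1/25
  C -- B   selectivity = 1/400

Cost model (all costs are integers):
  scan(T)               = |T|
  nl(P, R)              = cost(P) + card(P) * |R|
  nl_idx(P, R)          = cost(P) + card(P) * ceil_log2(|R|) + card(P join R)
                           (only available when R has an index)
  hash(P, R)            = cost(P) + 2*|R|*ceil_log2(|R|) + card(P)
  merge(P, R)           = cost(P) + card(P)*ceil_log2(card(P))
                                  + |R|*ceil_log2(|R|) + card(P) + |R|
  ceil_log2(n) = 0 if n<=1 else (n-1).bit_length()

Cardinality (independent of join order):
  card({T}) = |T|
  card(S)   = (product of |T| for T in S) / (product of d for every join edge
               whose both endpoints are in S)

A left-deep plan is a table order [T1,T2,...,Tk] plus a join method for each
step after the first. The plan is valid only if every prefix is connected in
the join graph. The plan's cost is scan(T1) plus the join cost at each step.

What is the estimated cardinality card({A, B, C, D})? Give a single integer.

4

Tables in S: A(100), B(400), C(400), D(40)
Edges inside S: D-A(d=10), D-C(d=25), D-B(d=4), A-C(d=16), A-B(d=25), C-B(d=400)
numerator = 100 * 400 * 400 * 40 = 640000000
denominator = 10 * 25 * 4 * 16 * 25 * 400 = 160000000
card(S) = 640000000 / 160000000 = 4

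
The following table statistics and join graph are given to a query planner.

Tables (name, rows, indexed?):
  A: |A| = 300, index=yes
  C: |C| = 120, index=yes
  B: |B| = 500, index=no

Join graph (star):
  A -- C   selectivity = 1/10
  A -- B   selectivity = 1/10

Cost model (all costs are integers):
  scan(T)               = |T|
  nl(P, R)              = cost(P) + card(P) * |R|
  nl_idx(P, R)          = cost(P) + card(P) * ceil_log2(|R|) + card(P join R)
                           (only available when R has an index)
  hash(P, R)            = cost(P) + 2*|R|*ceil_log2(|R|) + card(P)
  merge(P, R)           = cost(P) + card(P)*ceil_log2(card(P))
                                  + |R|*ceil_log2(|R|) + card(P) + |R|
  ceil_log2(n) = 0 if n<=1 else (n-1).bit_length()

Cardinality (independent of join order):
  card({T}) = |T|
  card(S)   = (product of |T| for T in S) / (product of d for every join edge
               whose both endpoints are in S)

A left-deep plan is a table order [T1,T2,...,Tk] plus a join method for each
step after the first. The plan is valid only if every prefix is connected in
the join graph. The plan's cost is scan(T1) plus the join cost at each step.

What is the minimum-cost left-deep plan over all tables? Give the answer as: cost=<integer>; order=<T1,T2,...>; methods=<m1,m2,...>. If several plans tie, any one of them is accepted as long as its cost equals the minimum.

cost=14880; order=A,C,B; methods=hash,hash

Selinger DP (subsets sized 1..n):
  {A}: scan cost=300, card=300
  {C}: scan cost=120, card=120
  {B}: scan cost=500, card=500
  {AC}: card=3600; try (C,hash)→2280, (A,merge)→4080, (C,merge)→4260, (A,nl_idx)→4800, (A,hash)→5640, (C,nl_idx)→6000 …(+2); best=2280 via (C,hash)
  {AB}: card=15000; try (A,hash)→6400, (B,merge)→8300, (A,merge)→8500, (B,hash)→9600, (A,nl_idx)→20000, (B,nl)→150300 …(+1); best=6400 via (A,hash)
  {ABC}: card=180000; try (B,hash)→14880, (C,hash)→23080, (B,merge)→54080, (C,merge)→232360, (C,nl_idx)→291400, (B,nl)→1802280 …(+1); best=14880 via (B,hash)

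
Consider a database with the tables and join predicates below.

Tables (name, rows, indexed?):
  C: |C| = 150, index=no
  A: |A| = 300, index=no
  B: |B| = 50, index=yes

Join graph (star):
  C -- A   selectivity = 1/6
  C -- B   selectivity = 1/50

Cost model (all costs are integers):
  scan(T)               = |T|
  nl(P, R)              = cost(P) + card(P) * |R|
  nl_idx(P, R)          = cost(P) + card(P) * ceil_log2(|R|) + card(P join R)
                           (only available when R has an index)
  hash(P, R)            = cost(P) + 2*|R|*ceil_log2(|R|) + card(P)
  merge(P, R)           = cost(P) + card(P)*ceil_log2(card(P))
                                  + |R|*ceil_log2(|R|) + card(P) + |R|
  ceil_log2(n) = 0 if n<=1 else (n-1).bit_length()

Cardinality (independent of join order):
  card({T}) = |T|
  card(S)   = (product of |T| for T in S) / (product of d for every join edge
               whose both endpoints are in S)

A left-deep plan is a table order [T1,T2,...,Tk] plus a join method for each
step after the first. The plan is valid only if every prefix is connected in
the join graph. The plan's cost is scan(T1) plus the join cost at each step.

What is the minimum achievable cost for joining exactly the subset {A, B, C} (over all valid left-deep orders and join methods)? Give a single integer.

Selinger DP over subsets of {A,B,C}:
  {C}: scan cost=150, card=150
  {A}: scan cost=300, card=300
  {B}: scan cost=50, card=50
  {AC}: card=7500; try (C,hash)→3000, (A,merge)→4500, (C,merge)→4650, (A,hash)→5700, (A,nl)→45150, (C,nl)→45300; best=3000 via (C,hash)
  {BC}: card=150; try (B,hash)→900, (B,nl_idx)→1200, (C,merge)→1750, (B,merge)→1850, (C,hash)→2500, (C,nl)→7550 …(+1); best=900 via (B,hash)
  {ABC}: card=7500; try (A,merge)→5250, (A,hash)→6450, (B,hash)→11100, (A,nl)→45900, (B,nl_idx)→55500, (B,merge)→108350 …(+1); best=5250 via (A,merge)

5250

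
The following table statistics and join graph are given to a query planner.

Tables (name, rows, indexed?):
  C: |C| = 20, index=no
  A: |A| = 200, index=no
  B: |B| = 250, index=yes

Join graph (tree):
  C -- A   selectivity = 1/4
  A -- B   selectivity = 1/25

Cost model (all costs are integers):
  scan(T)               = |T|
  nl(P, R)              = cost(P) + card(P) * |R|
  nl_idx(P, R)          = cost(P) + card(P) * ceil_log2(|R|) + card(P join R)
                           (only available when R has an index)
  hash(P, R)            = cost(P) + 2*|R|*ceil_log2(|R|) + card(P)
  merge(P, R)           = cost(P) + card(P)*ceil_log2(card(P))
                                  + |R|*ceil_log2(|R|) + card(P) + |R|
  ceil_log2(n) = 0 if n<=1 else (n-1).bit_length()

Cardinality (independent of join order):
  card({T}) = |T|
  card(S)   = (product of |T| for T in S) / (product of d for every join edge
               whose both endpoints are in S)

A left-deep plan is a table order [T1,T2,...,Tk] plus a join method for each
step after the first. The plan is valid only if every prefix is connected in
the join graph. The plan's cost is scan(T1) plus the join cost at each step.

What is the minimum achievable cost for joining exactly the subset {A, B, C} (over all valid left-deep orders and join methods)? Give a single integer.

5600

Selinger DP over subsets of {A,B,C}:
  {C}: scan cost=20, card=20
  {A}: scan cost=200, card=200
  {B}: scan cost=250, card=250
  {AC}: card=1000; try (C,hash)→600, (A,merge)→1940, (C,merge)→2120, (A,hash)→3240, (A,nl)→4020, (C,nl)→4200; best=600 via (C,hash)
  {AB}: card=2000; try (A,hash)→3700, (B,nl_idx)→3800, (B,merge)→4250, (A,merge)→4300, (B,hash)→4400, (B,nl)→50200 …(+1); best=3700 via (A,hash)
  {ABC}: card=10000; try (B,hash)→5600, (C,hash)→5900, (B,merge)→13850, (B,nl_idx)→18600, (C,merge)→27820, (C,nl)→43700 …(+1); best=5600 via (B,hash)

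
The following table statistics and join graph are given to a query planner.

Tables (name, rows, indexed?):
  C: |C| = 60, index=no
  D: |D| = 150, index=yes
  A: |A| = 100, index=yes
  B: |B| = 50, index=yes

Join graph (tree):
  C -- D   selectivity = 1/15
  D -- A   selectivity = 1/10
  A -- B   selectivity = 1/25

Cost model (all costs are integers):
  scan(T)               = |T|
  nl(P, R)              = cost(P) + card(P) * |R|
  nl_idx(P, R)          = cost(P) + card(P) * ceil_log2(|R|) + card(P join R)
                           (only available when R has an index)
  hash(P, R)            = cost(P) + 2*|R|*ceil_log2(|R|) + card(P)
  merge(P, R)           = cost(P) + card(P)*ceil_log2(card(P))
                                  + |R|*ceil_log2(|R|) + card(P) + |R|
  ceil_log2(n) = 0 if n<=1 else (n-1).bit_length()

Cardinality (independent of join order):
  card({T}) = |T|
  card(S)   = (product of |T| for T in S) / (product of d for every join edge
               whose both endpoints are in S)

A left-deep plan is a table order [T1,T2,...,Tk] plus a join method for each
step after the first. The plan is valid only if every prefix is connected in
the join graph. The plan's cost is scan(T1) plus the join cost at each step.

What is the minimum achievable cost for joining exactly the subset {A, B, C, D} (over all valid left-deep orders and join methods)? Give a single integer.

Selinger DP over subsets of {A,B,C,D}:
  {C}: scan cost=60, card=60
  {D}: scan cost=150, card=150
  {A}: scan cost=100, card=100
  {B}: scan cost=50, card=50
  {CD}: card=600; try (C,hash)→1020, (D,nl_idx)→1140, (D,merge)→1830, (C,merge)→1920, (D,hash)→2520, (D,nl)→9060 …(+1); best=1020 via (C,hash)
  {AD}: card=1500; try (A,hash)→1700, (D,merge)→2250, (A,merge)→2300, (D,nl_idx)→2400, (D,hash)→2600, (A,nl_idx)→2700 …(+2); best=1700 via (A,hash)
  {AB}: card=200; try (A,nl_idx)→600, (B,hash)→800, (B,nl_idx)→900, (A,merge)→1200, (B,merge)→1250, (A,hash)→1500 …(+2); best=600 via (A,nl_idx)
  {ACD}: card=6000; try (A,hash)→3020, (C,hash)→3920, (A,merge)→8420, (A,nl_idx)→11220, (C,merge)→20120, (A,nl)→61020 …(+1); best=3020 via (A,hash)
  {ABD}: card=3000; try (D,hash)→3200, (D,merge)→3750, (B,hash)→3800, (D,nl_idx)→5200, (B,nl_idx)→13700, (B,merge)→20050 …(+2); best=3200 via (D,hash)
  {ABCD}: card=12000; try (C,hash)→6920, (B,hash)→9620, (C,merge)→42620, (B,nl_idx)→51020, (B,merge)→87370, (C,nl)→183200 …(+1); best=6920 via (C,hash)

6920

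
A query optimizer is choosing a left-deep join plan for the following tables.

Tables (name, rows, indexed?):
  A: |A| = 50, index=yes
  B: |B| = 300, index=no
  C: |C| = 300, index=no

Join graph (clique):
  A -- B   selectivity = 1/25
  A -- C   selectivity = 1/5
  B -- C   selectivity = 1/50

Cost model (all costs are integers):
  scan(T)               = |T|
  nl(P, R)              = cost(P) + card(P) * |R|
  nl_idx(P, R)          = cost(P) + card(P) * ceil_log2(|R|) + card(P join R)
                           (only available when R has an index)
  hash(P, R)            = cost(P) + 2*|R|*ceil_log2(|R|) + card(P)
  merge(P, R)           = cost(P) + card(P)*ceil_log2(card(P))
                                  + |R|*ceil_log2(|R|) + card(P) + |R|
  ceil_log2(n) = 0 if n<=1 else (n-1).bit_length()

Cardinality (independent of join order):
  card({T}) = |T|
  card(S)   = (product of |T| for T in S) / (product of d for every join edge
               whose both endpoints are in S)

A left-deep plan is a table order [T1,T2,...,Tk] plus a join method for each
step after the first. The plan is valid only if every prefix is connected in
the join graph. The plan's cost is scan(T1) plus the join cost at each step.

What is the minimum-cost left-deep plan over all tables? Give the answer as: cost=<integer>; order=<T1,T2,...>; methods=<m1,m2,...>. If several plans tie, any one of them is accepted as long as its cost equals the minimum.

cost=7200; order=B,A,C; methods=hash,hash

Selinger DP (subsets sized 1..n):
  {A}: scan cost=50, card=50
  {B}: scan cost=300, card=300
  {C}: scan cost=300, card=300
  {AB}: card=600; try (A,hash)→1200, (A,nl_idx)→2700, (B,merge)→3400, (A,merge)→3650, (B,hash)→5500, (B,nl)→15050 …(+1); best=1200 via (A,hash)
  {AC}: card=3000; try (A,hash)→1200, (C,merge)→3400, (A,merge)→3650, (A,nl_idx)→5100, (C,hash)→5500, (C,nl)→15050 …(+1); best=1200 via (A,hash)
  {BC}: card=1800; try (C,hash)→6000, (B,hash)→6000, (C,merge)→6300, (B,merge)→6300, (C,nl)→90300, (B,nl)→90300; best=6000 via (C,hash)
  {ABC}: card=720; try (C,hash)→7200, (A,hash)→8400, (B,hash)→9600, (C,merge)→10800, (A,nl_idx)→17520, (A,merge)→27950 …(+4); best=7200 via (C,hash)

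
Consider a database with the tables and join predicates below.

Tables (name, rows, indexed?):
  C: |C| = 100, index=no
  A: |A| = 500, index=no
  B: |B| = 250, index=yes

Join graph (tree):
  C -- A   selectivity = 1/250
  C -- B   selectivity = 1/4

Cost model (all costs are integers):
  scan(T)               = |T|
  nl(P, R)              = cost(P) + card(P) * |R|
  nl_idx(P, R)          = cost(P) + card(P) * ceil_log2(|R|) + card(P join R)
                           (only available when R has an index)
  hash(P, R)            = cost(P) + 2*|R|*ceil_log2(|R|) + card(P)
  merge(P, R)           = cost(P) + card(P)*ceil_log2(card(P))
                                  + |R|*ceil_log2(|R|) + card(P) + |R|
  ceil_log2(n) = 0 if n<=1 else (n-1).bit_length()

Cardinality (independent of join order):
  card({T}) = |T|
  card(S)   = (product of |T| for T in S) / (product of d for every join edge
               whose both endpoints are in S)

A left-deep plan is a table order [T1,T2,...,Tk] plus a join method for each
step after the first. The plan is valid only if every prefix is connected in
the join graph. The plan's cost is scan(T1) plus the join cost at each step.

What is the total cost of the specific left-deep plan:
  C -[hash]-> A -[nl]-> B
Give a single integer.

59200

step 1: scan C: cost=100, card=100
step 2: join A via hash
    card(P join A) = 100*500/(250) = 200
    cost = 100 + 2*500*9 + 100 = 9200
step 3: join B via nl
    card(P join B) = 200*250/(4) = 12500
    cost = 9200 + 200*250 = 59200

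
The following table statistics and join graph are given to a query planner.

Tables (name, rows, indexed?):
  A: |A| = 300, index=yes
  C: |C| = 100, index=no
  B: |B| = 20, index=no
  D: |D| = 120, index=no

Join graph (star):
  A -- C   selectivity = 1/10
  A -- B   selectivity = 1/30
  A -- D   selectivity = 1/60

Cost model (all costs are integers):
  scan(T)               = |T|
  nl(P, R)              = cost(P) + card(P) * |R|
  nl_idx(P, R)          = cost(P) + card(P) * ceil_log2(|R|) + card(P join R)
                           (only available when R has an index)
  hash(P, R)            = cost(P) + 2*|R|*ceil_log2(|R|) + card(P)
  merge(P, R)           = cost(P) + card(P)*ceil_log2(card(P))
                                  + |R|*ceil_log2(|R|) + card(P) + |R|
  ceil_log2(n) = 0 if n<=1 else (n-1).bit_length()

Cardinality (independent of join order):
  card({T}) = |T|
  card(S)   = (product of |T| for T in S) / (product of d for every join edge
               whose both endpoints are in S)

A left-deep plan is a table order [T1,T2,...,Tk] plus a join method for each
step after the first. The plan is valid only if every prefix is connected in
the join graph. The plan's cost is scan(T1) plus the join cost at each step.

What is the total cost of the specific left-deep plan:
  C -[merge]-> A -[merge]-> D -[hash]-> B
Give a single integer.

50060

step 1: scan C: cost=100, card=100
step 2: join A via merge
    card(P join A) = 100*300/(10) = 3000
    cost = 100 + 100*7 + 300*9 + 100 + 300 = 3900
step 3: join D via merge
    card(P join D) = 3000*120/(60) = 6000
    cost = 3900 + 3000*12 + 120*7 + 3000 + 120 = 43860
step 4: join B via hash
    card(P join B) = 6000*20/(30) = 4000
    cost = 43860 + 2*20*5 + 6000 = 50060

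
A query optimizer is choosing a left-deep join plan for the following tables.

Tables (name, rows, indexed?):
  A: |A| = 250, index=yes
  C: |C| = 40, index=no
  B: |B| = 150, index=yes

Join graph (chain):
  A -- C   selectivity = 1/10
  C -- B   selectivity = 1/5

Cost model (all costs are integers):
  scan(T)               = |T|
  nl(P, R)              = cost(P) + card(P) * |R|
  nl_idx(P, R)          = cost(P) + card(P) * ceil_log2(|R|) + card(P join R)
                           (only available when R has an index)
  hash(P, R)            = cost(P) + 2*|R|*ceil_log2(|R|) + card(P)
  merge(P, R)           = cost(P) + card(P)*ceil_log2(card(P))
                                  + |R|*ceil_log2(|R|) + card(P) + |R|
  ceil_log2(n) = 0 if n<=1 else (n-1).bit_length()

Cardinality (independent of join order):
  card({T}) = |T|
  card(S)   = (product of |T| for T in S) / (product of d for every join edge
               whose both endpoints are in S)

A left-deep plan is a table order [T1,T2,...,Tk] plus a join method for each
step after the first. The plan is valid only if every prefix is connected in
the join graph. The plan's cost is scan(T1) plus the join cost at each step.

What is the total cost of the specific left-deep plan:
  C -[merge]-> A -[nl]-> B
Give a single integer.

step 1: scan C: cost=40, card=40
step 2: join A via merge
    card(P join A) = 40*250/(10) = 1000
    cost = 40 + 40*6 + 250*8 + 40 + 250 = 2570
step 3: join B via nl
    card(P join B) = 1000*150/(5) = 30000
    cost = 2570 + 1000*150 = 152570

152570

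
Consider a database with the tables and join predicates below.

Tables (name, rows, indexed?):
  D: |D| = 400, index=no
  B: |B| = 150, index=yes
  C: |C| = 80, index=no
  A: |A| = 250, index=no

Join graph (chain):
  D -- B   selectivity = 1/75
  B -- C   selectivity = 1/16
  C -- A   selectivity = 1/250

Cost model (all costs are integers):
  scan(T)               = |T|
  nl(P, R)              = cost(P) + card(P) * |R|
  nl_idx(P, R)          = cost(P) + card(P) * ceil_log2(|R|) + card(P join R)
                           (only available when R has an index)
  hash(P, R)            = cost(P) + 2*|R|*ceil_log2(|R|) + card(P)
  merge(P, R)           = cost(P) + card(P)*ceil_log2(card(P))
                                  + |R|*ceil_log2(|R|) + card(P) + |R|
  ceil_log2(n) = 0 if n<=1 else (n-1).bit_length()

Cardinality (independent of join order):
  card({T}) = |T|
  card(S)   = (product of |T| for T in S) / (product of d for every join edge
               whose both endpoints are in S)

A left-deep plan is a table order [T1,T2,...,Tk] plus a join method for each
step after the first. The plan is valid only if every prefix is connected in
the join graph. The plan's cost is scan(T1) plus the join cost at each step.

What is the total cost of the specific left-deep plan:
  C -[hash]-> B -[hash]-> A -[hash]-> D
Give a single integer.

15260

step 1: scan C: cost=80, card=80
step 2: join B via hash
    card(P join B) = 80*150/(16) = 750
    cost = 80 + 2*150*8 + 80 = 2560
step 3: join A via hash
    card(P join A) = 750*250/(250) = 750
    cost = 2560 + 2*250*8 + 750 = 7310
step 4: join D via hash
    card(P join D) = 750*400/(75) = 4000
    cost = 7310 + 2*400*9 + 750 = 15260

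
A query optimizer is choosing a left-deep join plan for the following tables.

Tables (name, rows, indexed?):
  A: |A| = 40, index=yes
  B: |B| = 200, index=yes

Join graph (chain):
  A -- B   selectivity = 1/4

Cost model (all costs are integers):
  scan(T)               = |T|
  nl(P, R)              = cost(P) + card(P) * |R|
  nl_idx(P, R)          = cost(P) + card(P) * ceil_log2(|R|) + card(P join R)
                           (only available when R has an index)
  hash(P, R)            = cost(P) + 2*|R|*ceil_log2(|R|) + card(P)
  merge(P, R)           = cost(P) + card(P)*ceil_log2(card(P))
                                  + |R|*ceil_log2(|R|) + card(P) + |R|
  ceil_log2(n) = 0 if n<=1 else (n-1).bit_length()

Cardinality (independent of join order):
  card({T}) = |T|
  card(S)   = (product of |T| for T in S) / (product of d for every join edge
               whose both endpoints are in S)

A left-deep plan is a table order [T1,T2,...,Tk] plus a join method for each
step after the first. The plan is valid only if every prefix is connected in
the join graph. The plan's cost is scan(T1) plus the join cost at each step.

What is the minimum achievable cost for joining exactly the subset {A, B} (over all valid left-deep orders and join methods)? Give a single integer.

880

Selinger DP over subsets of {A,B}:
  {A}: scan cost=40, card=40
  {B}: scan cost=200, card=200
  {AB}: card=2000; try (A,hash)→880, (B,merge)→2120, (A,merge)→2280, (B,nl_idx)→2360, (B,hash)→3280, (A,nl_idx)→3400 …(+2); best=880 via (A,hash)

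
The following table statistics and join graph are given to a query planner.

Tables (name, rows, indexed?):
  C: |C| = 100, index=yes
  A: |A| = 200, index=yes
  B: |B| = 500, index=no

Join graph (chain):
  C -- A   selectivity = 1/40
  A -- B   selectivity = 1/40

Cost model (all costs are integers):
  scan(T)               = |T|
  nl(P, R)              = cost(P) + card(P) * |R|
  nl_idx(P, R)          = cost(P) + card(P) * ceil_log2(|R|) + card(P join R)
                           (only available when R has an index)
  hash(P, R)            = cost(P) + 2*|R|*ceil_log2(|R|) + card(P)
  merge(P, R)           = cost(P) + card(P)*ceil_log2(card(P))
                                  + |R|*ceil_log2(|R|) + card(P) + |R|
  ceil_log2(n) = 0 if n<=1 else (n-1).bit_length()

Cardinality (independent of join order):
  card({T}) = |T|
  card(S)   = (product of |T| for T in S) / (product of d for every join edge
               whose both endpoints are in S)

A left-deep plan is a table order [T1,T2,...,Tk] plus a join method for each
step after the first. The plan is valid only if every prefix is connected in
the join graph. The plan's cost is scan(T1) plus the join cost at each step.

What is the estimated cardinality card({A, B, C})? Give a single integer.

6250

Tables in S: A(200), B(500), C(100)
Edges inside S: C-A(d=40), A-B(d=40)
numerator = 200 * 500 * 100 = 10000000
denominator = 40 * 40 = 1600
card(S) = 10000000 / 1600 = 6250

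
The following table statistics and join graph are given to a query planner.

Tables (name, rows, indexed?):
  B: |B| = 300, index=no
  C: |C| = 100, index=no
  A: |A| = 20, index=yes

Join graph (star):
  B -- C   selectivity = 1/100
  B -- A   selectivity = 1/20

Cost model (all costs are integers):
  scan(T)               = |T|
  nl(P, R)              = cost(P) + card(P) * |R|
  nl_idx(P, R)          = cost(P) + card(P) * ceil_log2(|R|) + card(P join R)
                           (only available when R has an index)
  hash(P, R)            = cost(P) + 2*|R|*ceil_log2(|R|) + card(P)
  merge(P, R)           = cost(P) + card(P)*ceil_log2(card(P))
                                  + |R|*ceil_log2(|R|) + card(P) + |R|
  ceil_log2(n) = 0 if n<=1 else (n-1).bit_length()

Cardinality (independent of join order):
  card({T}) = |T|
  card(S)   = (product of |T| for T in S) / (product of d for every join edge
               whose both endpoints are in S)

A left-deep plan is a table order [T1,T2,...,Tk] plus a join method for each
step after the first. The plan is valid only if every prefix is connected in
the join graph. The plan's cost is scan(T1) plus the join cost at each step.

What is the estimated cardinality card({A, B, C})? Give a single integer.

Tables in S: A(20), B(300), C(100)
Edges inside S: B-C(d=100), B-A(d=20)
numerator = 20 * 300 * 100 = 600000
denominator = 100 * 20 = 2000
card(S) = 600000 / 2000 = 300

300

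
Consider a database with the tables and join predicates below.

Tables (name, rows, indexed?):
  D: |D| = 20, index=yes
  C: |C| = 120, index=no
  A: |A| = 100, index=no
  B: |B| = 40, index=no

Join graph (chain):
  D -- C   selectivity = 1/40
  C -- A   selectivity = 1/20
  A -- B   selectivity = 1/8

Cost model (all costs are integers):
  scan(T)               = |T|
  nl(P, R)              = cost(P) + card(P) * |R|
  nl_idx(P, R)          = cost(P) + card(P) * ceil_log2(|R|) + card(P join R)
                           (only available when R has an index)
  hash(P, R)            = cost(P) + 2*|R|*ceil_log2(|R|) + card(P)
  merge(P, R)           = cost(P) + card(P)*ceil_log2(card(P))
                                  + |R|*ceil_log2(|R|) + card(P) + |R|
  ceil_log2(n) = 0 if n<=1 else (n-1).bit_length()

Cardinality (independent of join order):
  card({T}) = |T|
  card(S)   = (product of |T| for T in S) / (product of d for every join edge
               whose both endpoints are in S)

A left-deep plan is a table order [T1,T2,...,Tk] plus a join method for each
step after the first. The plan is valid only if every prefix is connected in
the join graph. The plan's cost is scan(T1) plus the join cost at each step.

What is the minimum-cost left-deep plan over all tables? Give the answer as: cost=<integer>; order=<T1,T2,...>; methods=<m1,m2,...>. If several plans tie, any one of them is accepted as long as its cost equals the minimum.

cost=2440; order=C,D,A,B; methods=hash,merge,hash

Selinger DP (subsets sized 1..n):
  {D}: scan cost=20, card=20
  {C}: scan cost=120, card=120
  {A}: scan cost=100, card=100
  {B}: scan cost=40, card=40
  {CD}: card=60; try (D,hash)→440, (D,nl_idx)→780, (C,merge)→1100, (D,merge)→1200, (C,hash)→1720, (C,nl)→2420 …(+1); best=440 via (D,hash)
  {AC}: card=600; try (A,hash)→1640, (C,merge)→1860, (C,hash)→1880, (A,merge)→1880, (C,nl)→12100, (A,nl)→12120; best=1640 via (A,hash)
  {AB}: card=500; try (B,hash)→680, (A,merge)→1120, (B,merge)→1180, (A,hash)→1480, (A,nl)→4040, (B,nl)→4100; best=680 via (B,hash)
  {ACD}: card=300; try (A,merge)→1660, (A,hash)→1900, (D,hash)→2440, (D,nl_idx)→4940, (A,nl)→6440, (D,merge)→8360 …(+1); best=1660 via (A,merge)
  {ABC}: card=3000; try (B,hash)→2720, (C,hash)→2860, (C,merge)→6640, (B,merge)→8520, (B,nl)→25640, (C,nl)→60680; best=2720 via (B,hash)
  {ABCD}: card=1500; try (B,hash)→2440, (B,merge)→4940, (D,hash)→5920, (B,nl)→13660, (D,nl_idx)→19220, (D,merge)→41840 …(+1); best=2440 via (B,hash)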